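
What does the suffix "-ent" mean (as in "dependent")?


Suffix: -ent
As in: dependent -> depend + -ent
Meaning = one who / that which


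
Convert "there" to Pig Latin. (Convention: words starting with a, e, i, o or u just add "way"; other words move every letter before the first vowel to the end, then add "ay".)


Word: "there"
Starts with consonant(s) → move to end, add 'ay'
Consonant cluster: "th"
Pig Latin = "erethay"


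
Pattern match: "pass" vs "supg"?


Pattern of "pass": [0, 1, 2, 2]
Pattern of "supg": [0, 1, 2, 3]
Patterns do not match
Same pattern = No


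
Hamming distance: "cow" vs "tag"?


Comparing character by character (same length = 3):
  Pos 0: 'c' vs 't' !=
  Pos 1: 'o' vs 'a' !=
  Pos 2: 'w' vs 'g' !=
Hamming distance = 3


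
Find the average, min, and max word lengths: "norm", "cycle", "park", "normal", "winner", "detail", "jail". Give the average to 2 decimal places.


Lengths: "norm"=4, "cycle"=5, "park"=4, "normal"=6, "winner"=6, "detail"=6, "jail"=4
Sum = 35, Count = 7
Average = 35/7 = 5.00
= avg=5.00, min=4, max=6


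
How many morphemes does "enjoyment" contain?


Word: "enjoyment"
Morphemes: en- | joy | -ment
Each morpheme carries meaning
= 3 morphemes


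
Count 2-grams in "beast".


Word: "beast" (length 5)
Number of 2-grams = length - 2 + 1 = 5 - 2 + 1
= 4


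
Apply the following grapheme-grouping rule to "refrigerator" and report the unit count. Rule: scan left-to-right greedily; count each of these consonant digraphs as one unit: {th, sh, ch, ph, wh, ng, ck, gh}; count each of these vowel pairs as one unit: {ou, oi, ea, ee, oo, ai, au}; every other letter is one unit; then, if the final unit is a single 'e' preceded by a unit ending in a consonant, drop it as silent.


Word: "refrigerator" (12 letters)
Left-to-right scan:
  1. 'r' (letter)
  2. 'e' (letter)
  3. 'f' (letter)
  4. 'r' (letter)
  5. 'i' (letter)
  6. 'g' (letter)
  7. 'e' (letter)
  8. 'r' (letter)
  9. 'a' (letter)
  10. 't' (letter)
  11. 'o' (letter)
  12. 'r' (letter)
Units from scan: 12
Sound units = 12 units


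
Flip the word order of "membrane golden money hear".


Original: "membrane golden money hear"
Words (1..n): membrane | golden | money | hear
Reversed (n..1): hear | money | golden | membrane
Result = "hear money golden membrane"


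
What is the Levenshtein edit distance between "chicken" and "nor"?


Word 1: "chicken" (length 7)
Word 2: "nor" (length 3)
One optimal edit sequence (insert/delete/substitute each cost 1):
  1. delete 'c'  (+1)
  2. delete 'h'  (+1)
  3. delete 'i'  (+1)
  4. delete 'c'  (+1)
  5. substitute 'k' -> 'n'  (+1)
  6. substitute 'e' -> 'o'  (+1)
  7. substitute 'n' -> 'r'  (+1)
Total edit operations: 7
Edit distance = 7


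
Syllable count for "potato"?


Word: "potato"
Syllable breakdown: po-ta-to
Counting: 3 parts
= 3 syllables


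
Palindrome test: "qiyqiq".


Word: "qiyqiq"
Reversed: "qiqyiq"
Forward == Backward? qiyqiq != qiqyiq
Palindrome = No


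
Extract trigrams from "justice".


Word: "justice" (length 7)
Number of trigrams = 7 - 3 + 1 = 5
  Position 0: "jus"
  Position 1: "ust"
  Position 2: "sti"
  Position 3: "tic"
  Position 4: "ice"
Trigrams = "jus", "ust", "sti", "tic", "ice"


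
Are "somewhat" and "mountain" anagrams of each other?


Word 1: "somewhat" → sorted: aehmostw
Word 2: "mountain" → sorted: aimnnotu
Same letters? aehmostw != aimnnotu
Anagram = No


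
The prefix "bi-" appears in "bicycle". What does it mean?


Prefix: bi-
Example: bicycle = bi- + cycle
Meaning = two


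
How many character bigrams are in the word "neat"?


Word: "neat" (length 4)
Number of 2-grams = length - 2 + 1 = 4 - 2 + 1
= 3


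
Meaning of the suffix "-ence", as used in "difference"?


Suffix: -ence
Example: difference = differ + -ence
Meaning = state of


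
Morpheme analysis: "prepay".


Word: "prepay"
Morphemes: pre- + pay
Each morpheme carries meaning
= 2 morphemes


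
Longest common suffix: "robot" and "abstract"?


Word 1: "robot"
Word 2: "abstract"
Comparing from end:
  Pos -1: 't' == 't'
  Pos -2: 'o' != 'c' (stop)
LCS = "t" (length 1)


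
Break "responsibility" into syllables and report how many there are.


Word: "responsibility"
Syllable breakdown: re · spon · si · bil · i · ty
Counting: 6 parts
= 6 syllables


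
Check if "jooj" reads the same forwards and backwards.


Word: "jooj"
Reversed: "jooj"
Forward == Backward? jooj == jooj
Palindrome = Yes


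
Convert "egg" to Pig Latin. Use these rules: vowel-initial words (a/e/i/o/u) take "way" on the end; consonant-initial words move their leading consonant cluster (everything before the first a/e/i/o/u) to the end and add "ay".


Word: "egg"
Starts with vowel → add 'way'
Pig Latin = "eggway"


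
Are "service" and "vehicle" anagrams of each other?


Word 1: "service" → sorted: ceeirsv
Word 2: "vehicle" → sorted: ceehilv
Same letters? ceeirsv != ceehilv
Anagram = No


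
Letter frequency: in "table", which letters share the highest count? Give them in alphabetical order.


Word: "table"
Letter counts:
  'a': 1
  'b': 1
  'e': 1
  'l': 1
  't': 1
Maximum count = 1
Most frequent = 'a', 'b', 'e', 'l', 't' (1 time each)


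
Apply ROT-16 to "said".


Word: "said"
Shift: 16
Each letter → (letter + shift) mod 26:
  's' (18) + 16 = 8 → 'i'
  'a' (0) + 16 = 16 → 'q'
  'i' (8) + 16 = 24 → 'y'
  'd' (3) + 16 = 19 → 't'
Result = "iqyt"


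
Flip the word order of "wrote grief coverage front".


Original: "wrote grief coverage front"
Words (1..n): wrote | grief | coverage | front
Reversed (n..1): front | coverage | grief | wrote
Result = "front coverage grief wrote"


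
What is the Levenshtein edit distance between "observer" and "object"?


Word 1: "observer" (length 8)
Word 2: "object" (length 6)
One optimal edit sequence (insert/delete/substitute each cost 1):
  1. keep 'o'
  2. keep 'b'
  3. substitute 's' -> 'j'  (+1)
  4. keep 'e'
  5. delete 'r'  (+1)
  6. delete 'v'  (+1)
  7. substitute 'e' -> 'c'  (+1)
  8. substitute 'r' -> 't'  (+1)
Total edit operations: 5
Edit distance = 5


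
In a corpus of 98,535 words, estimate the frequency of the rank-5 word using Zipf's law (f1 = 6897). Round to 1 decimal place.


Zipf's law: f(r) = f(1) / r
f(1) = 6897
f(5) = 6897 / 5
= 1379.4 occurrences


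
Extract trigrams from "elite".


Word: "elite" (length 5)
Number of trigrams = 5 - 3 + 1 = 3
  Position 0: "eli"
  Position 1: "lit"
  Position 2: "ite"
Trigrams = "eli", "lit", "ite"


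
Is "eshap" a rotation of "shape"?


Word: "shape", Candidate: "eshap"
Method: check if candidate is substring of word+word
"shapeshape" contains "eshap"? Yes
Is rotation = Yes


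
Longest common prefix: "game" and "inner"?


Word 1: "game"
Word 2: "inner"
Comparing from start:
  Pos 0: 'g' != 'i' (stop)
LCP = "" (length 0)


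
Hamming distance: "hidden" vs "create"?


Comparing character by character (same length = 6):
  Pos 0: 'h' vs 'c' !=
  Pos 1: 'i' vs 'r' !=
  Pos 2: 'd' vs 'e' !=
  Pos 3: 'd' vs 'a' !=
  Pos 4: 'e' vs 't' !=
  Pos 5: 'n' vs 'e' !=
Hamming distance = 6


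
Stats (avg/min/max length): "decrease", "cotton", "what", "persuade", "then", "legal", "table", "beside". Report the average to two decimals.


Lengths: "decrease"=8, "cotton"=6, "what"=4, "persuade"=8, "then"=4, "legal"=5, "table"=5, "beside"=6
Sum = 46, Count = 8
Average = 46/8 = 5.75
= avg=5.75, min=4, max=8


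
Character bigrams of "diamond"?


Word: "diamond" (length 7)
Number of bigrams = 7 - 2 + 1 = 6
  Position 0: "di"
  Position 1: "ia"
  Position 2: "am"
  Position 3: "mo"
  Position 4: "on"
  Position 5: "nd"
Bigrams = "di", "ia", "am", "mo", "on", "nd"


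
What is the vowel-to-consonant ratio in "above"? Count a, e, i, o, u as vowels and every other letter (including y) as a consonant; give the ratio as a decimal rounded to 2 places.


Word: "above"
Vowels (a,e,i,o,u): 3
Consonants: 2
Ratio = 3/2
= 1.50


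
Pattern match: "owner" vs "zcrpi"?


Pattern of "owner": [0, 1, 2, 3, 4]
Pattern of "zcrpi": [0, 1, 2, 3, 4]
Patterns match
Same pattern = Yes


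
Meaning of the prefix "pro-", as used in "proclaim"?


Prefix: pro-
As in: proclaim -> pro- + claim
Meaning = forward / in favor of


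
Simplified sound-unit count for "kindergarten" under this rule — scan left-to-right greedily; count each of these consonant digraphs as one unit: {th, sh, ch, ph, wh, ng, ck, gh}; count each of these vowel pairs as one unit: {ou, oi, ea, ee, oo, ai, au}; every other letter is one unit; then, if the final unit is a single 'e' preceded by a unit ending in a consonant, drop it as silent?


Word: "kindergarten" (12 letters)
Left-to-right scan:
  [1] 'k' (letter)
  [2] 'i' (letter)
  [3] 'n' (letter)
  [4] 'd' (letter)
  [5] 'e' (letter)
  [6] 'r' (letter)
  [7] 'g' (letter)
  [8] 'a' (letter)
  [9] 'r' (letter)
  [10] 't' (letter)
  [11] 'e' (letter)
  [12] 'n' (letter)
Units from scan: 12
Sound units = 12 units


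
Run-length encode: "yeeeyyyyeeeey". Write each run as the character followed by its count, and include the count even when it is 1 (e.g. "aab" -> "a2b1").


String: "yeeeyyyyeeeey"
Scanning for consecutive runs:
  'y' x 1
  'e' x 3
  'y' x 4
  'e' x 4
  'y' x 1
RLE = "y1e3y4e4y1"


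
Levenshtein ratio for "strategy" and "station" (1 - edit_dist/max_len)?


Word 1: "strategy" (length 8)
Word 2: "station" (length 7)
One optimal edit sequence:
  1. keep 's'
  2. keep 't'
  3. delete 'r'  (+1)
  4. keep 'a'
  5. keep 't'
  6. substitute 'e' -> 'i'  (+1)
  7. substitute 'g' -> 'o'  (+1)
  8. substitute 'y' -> 'n'  (+1)
Edit distance = 4
Max length = max(8, 7) = 8
Similarity = 1 - 4/8
= 0.5000


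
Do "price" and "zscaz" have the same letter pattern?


Pattern of "price": [0, 1, 2, 3, 4]
Pattern of "zscaz": [0, 1, 2, 3, 0]
Patterns do not match
Same pattern = No


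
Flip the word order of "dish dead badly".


Original: "dish dead badly"
Words (1..n): dish | dead | badly
Reversed (n..1): badly | dead | dish
Result = "badly dead dish"


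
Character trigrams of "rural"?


Word: "rural" (length 5)
Number of trigrams = 5 - 3 + 1 = 3
  Position 0: "rur"
  Position 1: "ura"
  Position 2: "ral"
Trigrams = "rur", "ura", "ral"


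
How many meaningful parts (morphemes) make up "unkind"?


Word: "unkind"
Morphemes: un- | kind
Each morpheme carries meaning
= 2 morphemes


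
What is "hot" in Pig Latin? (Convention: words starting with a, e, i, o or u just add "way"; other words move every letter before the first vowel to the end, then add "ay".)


Word: "hot"
Starts with consonant(s) → move to end, add 'ay'
Consonant cluster: "h"
Pig Latin = "othay"


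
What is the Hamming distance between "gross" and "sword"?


Comparing character by character (same length = 5):
  Pos 0: 'g' vs 's' !=
  Pos 1: 'r' vs 'w' !=
  Pos 2: 'o' vs 'o' =
  Pos 3: 's' vs 'r' !=
  Pos 4: 's' vs 'd' !=
Hamming distance = 4


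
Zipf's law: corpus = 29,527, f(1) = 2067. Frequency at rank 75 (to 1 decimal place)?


Zipf's law: f(r) = f(1) / r
f(1) = 2067
f(75) = 2067 / 75
= 27.6 occurrences


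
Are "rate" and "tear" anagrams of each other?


Word 1: "rate" → sorted: aert
Word 2: "tear" → sorted: aert
Same letters? aert == aert
Anagram = Yes


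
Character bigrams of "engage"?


Word: "engage" (length 6)
Number of bigrams = 6 - 2 + 1 = 5
  Position 0: "en"
  Position 1: "ng"
  Position 2: "ga"
  Position 3: "ag"
  Position 4: "ge"
Bigrams = "en", "ng", "ga", "ag", "ge"


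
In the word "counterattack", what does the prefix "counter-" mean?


Prefix: counter-
Example: counterattack (counter- + attack)
Meaning = against / opposite


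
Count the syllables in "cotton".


Word: "cotton"
Syllable breakdown: cot / ton
Counting: 2 parts
= 2 syllables


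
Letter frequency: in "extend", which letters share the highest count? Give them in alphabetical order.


Word: "extend"
Letter counts:
  'd': 1
  'e': 2
  'n': 1
  't': 1
  'x': 1
Maximum count = 2
Most frequent = 'e' (2 times each)


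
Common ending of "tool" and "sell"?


Word 1: "tool"
Word 2: "sell"
Comparing from end:
  Pos -1: 'l' == 'l'
  Pos -2: 'o' != 'l' (stop)
LCS = "l" (length 1)


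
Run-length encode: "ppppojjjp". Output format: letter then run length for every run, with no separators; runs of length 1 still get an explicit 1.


String: "ppppojjjp"
Scanning for consecutive runs:
  'p' x 4
  'o' x 1
  'j' x 3
  'p' x 1
RLE = "p4o1j3p1"


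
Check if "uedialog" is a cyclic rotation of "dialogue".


Word: "dialogue", Candidate: "uedialog"
Method: check if candidate is substring of word+word
"dialoguedialogue" contains "uedialog"? Yes
Is rotation = Yes


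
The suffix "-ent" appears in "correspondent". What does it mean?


Suffix: -ent
As in: correspondent -> correspond + -ent
Meaning = one who / that which


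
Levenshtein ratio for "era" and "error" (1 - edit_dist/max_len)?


Word 1: "era" (length 3)
Word 2: "error" (length 5)
One optimal edit sequence:
  1. keep 'e'
  2. insert 'r'  (+1)
  3. keep 'r'
  4. insert 'o'  (+1)
  5. substitute 'a' -> 'r'  (+1)
Edit distance = 3
Max length = max(3, 5) = 5
Similarity = 1 - 3/5
= 0.4000


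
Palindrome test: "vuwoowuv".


Word: "vuwoowuv"
Reversed: "vuwoowuv"
Forward == Backward? vuwoowuv == vuwoowuv
Palindrome = Yes


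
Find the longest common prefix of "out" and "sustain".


Word 1: "out"
Word 2: "sustain"
Comparing from start:
  Pos 0: 'o' != 's' (stop)
LCP = "" (length 0)


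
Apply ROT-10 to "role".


Word: "role"
Shift: 10
Each letter → (letter + shift) mod 26:
  'r' (17) + 10 = 1 → 'b'
  'o' (14) + 10 = 24 → 'y'
  'l' (11) + 10 = 21 → 'v'
  'e' (4) + 10 = 14 → 'o'
Result = "byvo"


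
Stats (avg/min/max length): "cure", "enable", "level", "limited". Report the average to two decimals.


Lengths: "cure"=4, "enable"=6, "level"=5, "limited"=7
Sum = 22, Count = 4
Average = 22/4 = 5.50
= avg=5.50, min=4, max=7


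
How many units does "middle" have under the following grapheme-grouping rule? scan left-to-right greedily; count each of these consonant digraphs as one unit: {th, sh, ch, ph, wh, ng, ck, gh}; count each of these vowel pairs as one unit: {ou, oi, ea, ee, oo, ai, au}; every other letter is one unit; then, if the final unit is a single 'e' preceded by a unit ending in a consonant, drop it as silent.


Word: "middle" (6 letters)
Left-to-right scan:
  1. 'm' (letter)
  2. 'i' (letter)
  3. 'd' (letter)
  4. 'd' (letter)
  5. 'l' (letter)
  6. 'e' (letter)
Units from scan: 6
Final unit is 'e' after a consonant -> drop as silent (-1)
Sound units = 5 units


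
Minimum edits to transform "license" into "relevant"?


Word 1: "license" (length 7)
Word 2: "relevant" (length 8)
One optimal edit sequence (insert/delete/substitute each cost 1):
  1. substitute 'l' -> 'r'  (+1)
  2. substitute 'i' -> 'e'  (+1)
  3. substitute 'c' -> 'l'  (+1)
  4. keep 'e'
  5. insert 'v'  (+1)
  6. substitute 'n' -> 'a'  (+1)
  7. substitute 's' -> 'n'  (+1)
  8. substitute 'e' -> 't'  (+1)
Total edit operations: 7
Edit distance = 7


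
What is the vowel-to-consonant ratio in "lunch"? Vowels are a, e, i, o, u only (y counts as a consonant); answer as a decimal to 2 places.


Word: "lunch"
Vowels (a,e,i,o,u): 1
Consonants: 4
Ratio = 1/4
= 0.25


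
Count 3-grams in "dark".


Word: "dark" (length 4)
Number of 3-grams = length - 3 + 1 = 4 - 3 + 1
= 2


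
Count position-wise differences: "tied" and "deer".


Comparing character by character (same length = 4):
  Pos 0: 't' vs 'd' !=
  Pos 1: 'i' vs 'e' !=
  Pos 2: 'e' vs 'e' =
  Pos 3: 'd' vs 'r' !=
Hamming distance = 3


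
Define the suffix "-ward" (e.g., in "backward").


Suffix: -ward
Example: backward = back + -ward
Meaning = in the direction of


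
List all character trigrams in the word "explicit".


Word: "explicit" (length 8)
Number of trigrams = 8 - 3 + 1 = 6
  Position 0: "exp"
  Position 1: "xpl"
  Position 2: "pli"
  Position 3: "lic"
  Position 4: "ici"
  Position 5: "cit"
Trigrams = "exp", "xpl", "pli", "lic", "ici", "cit"


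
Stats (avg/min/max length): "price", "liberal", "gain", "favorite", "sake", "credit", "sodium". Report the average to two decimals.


Lengths: "price"=5, "liberal"=7, "gain"=4, "favorite"=8, "sake"=4, "credit"=6, "sodium"=6
Sum = 40, Count = 7
Average = 40/7 = 5.71
= avg=5.71, min=4, max=8


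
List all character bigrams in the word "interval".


Word: "interval" (length 8)
Number of bigrams = 8 - 2 + 1 = 7
  Position 0: "in"
  Position 1: "nt"
  Position 2: "te"
  Position 3: "er"
  Position 4: "rv"
  Position 5: "va"
  Position 6: "al"
Bigrams = "in", "nt", "te", "er", "rv", "va", "al"


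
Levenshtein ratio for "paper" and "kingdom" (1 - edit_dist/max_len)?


Word 1: "paper" (length 5)
Word 2: "kingdom" (length 7)
One optimal edit sequence:
  1. insert 'k'  (+1)
  2. insert 'i'  (+1)
  3. substitute 'p' -> 'n'  (+1)
  4. substitute 'a' -> 'g'  (+1)
  5. substitute 'p' -> 'd'  (+1)
  6. substitute 'e' -> 'o'  (+1)
  7. substitute 'r' -> 'm'  (+1)
Edit distance = 7
Max length = max(5, 7) = 7
Similarity = 1 - 7/7
= 0.0000


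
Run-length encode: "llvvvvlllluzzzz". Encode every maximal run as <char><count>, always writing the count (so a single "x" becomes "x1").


String: "llvvvvlllluzzzz"
Scanning for consecutive runs:
  'l' x 2
  'v' x 4
  'l' x 4
  'u' x 1
  'z' x 4
RLE = "l2v4l4u1z4"


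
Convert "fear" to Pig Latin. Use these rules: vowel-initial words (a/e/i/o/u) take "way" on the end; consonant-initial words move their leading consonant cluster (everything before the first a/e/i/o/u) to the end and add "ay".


Word: "fear"
Starts with consonant(s) → move to end, add 'ay'
Consonant cluster: "f"
Pig Latin = "earfay"


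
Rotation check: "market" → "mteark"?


Word: "market", Candidate: "mteark"
Method: check if candidate is substring of word+word
"marketmarket" contains "mteark"? No
Is rotation = No


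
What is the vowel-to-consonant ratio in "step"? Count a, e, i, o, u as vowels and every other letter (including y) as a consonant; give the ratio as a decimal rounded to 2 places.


Word: "step"
Vowels (a,e,i,o,u): 1
Consonants: 3
Ratio = 1/3
= 0.33


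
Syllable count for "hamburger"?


Word: "hamburger"
Syllable breakdown: ham · bur · ger
Counting: 3 parts
= 3 syllables


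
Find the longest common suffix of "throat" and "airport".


Word 1: "throat"
Word 2: "airport"
Comparing from end:
  Pos -1: 't' == 't'
  Pos -2: 'a' != 'r' (stop)
LCS = "t" (length 1)


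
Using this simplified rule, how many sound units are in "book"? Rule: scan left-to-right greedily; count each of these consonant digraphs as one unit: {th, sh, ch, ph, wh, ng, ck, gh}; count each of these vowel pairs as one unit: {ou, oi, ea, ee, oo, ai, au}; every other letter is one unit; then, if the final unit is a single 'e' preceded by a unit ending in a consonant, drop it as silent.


Word: "book" (4 letters)
Left-to-right scan:
  (1) 'b' (letter)
  (2) 'oo' (vowel-pair)
  (3) 'k' (letter)
Units from scan: 3
Sound units = 3 units


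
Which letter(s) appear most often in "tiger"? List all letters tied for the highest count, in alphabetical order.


Word: "tiger"
Letter counts:
  'e': 1
  'g': 1
  'i': 1
  'r': 1
  't': 1
Maximum count = 1
Most frequent = 'e', 'g', 'i', 'r', 't' (1 time each)


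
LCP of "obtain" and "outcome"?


Word 1: "obtain"
Word 2: "outcome"
Comparing from start:
  Pos 0: 'o' == 'o'
  Pos 1: 'b' != 'u' (stop)
LCP = "o" (length 1)


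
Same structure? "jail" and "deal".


Pattern of "jail": [0, 1, 2, 3]
Pattern of "deal": [0, 1, 2, 3]
Patterns match
Same pattern = Yes


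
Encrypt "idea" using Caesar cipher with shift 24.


Word: "idea"
Shift: 24
Each letter → (letter + shift) mod 26:
  'i' (8) + 24 = 6 → 'g'
  'd' (3) + 24 = 1 → 'b'
  'e' (4) + 24 = 2 → 'c'
  'a' (0) + 24 = 24 → 'y'
Result = "gbcy"


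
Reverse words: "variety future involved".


Original: "variety future involved"
Words (1..n): variety | future | involved
Reversed (n..1): involved | future | variety
Result = "involved future variety"


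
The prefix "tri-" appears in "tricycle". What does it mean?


Prefix: tri-
Example: tricycle (tri- + cycle)
Meaning = three


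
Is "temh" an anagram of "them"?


Word 1: "them" → sorted: ehmt
Word 2: "temh" → sorted: ehmt
Same letters? ehmt == ehmt
Anagram = Yes


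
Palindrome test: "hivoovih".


Word: "hivoovih"
Reversed: "hivoovih"
Forward == Backward? hivoovih == hivoovih
Palindrome = Yes


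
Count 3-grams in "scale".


Word: "scale" (length 5)
Number of 3-grams = length - 3 + 1 = 5 - 3 + 1
= 3


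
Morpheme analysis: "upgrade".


Word: "upgrade"
Morphemes: up- + grade
Each morpheme carries meaning
= 2 morphemes


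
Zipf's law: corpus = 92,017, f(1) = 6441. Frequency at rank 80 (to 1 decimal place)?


Zipf's law: f(r) = f(1) / r
f(1) = 6441
f(80) = 6441 / 80
= 80.5 occurrences


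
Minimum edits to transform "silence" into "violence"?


Word 1: "silence" (length 7)
Word 2: "violence" (length 8)
One optimal edit sequence (insert/delete/substitute each cost 1):
  1. substitute 's' -> 'v'  (+1)
  2. keep 'i'
  3. insert 'o'  (+1)
  4. keep 'l'
  5. keep 'e'
  6. keep 'n'
  7. keep 'c'
  8. keep 'e'
Total edit operations: 2
Edit distance = 2


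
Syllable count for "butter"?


Word: "butter"
Syllable breakdown: but-ter
Counting: 2 parts
= 2 syllables


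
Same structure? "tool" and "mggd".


Pattern of "tool": [0, 1, 1, 2]
Pattern of "mggd": [0, 1, 1, 2]
Patterns match
Same pattern = Yes


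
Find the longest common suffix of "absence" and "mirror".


Word 1: "absence"
Word 2: "mirror"
Comparing from end:
  Pos -1: 'e' != 'r' (stop)
LCS = "" (length 0)


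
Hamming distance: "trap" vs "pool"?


Comparing character by character (same length = 4):
  Pos 0: 't' vs 'p' !=
  Pos 1: 'r' vs 'o' !=
  Pos 2: 'a' vs 'o' !=
  Pos 3: 'p' vs 'l' !=
Hamming distance = 4


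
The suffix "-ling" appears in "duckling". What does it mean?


Suffix: -ling
As in: duckling -> duck + -ling
Meaning = small / young


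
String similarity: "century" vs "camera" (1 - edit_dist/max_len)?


Word 1: "century" (length 7)
Word 2: "camera" (length 6)
One optimal edit sequence:
  1. keep 'c'
  2. delete 'e'  (+1)
  3. substitute 'n' -> 'a'  (+1)
  4. substitute 't' -> 'm'  (+1)
  5. substitute 'u' -> 'e'  (+1)
  6. keep 'r'
  7. substitute 'y' -> 'a'  (+1)
Edit distance = 5
Max length = max(7, 6) = 7
Similarity = 1 - 5/7
= 0.2857


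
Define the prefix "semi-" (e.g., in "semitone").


Prefix: semi-
As in: semitone -> semi- + tone
Meaning = half


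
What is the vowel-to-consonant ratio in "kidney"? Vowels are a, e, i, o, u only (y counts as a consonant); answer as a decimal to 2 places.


Word: "kidney"
Vowels (a,e,i,o,u): 2
Consonants: 4
Ratio = 2/4
= 0.50


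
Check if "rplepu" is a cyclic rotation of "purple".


Word: "purple", Candidate: "rplepu"
Method: check if candidate is substring of word+word
"purplepurple" contains "rplepu"? Yes
Is rotation = Yes


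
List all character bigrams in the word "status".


Word: "status" (length 6)
Number of bigrams = 6 - 2 + 1 = 5
  Position 0: "st"
  Position 1: "ta"
  Position 2: "at"
  Position 3: "tu"
  Position 4: "us"
Bigrams = "st", "ta", "at", "tu", "us"


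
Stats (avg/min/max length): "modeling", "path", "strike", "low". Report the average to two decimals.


Lengths: "modeling"=8, "path"=4, "strike"=6, "low"=3
Sum = 21, Count = 4
Average = 21/4 = 5.25
= avg=5.25, min=3, max=8


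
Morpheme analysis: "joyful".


Word: "joyful"
Morphemes: joy + -ful
Each morpheme carries meaning
= 2 morphemes


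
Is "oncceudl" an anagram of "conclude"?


Word 1: "conclude" → sorted: ccdelnou
Word 2: "oncceudl" → sorted: ccdelnou
Same letters? ccdelnou == ccdelnou
Anagram = Yes


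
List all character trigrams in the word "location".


Word: "location" (length 8)
Number of trigrams = 8 - 3 + 1 = 6
  Position 0: "loc"
  Position 1: "oca"
  Position 2: "cat"
  Position 3: "ati"
  Position 4: "tio"
  Position 5: "ion"
Trigrams = "loc", "oca", "cat", "ati", "tio", "ion"


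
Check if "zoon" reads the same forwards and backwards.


Word: "zoon"
Reversed: "nooz"
Forward == Backward? zoon != nooz
Palindrome = No


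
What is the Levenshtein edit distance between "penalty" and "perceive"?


Word 1: "penalty" (length 7)
Word 2: "perceive" (length 8)
One optimal edit sequence (insert/delete/substitute each cost 1):
  1. keep 'p'
  2. keep 'e'
  3. insert 'r'  (+1)
  4. substitute 'n' -> 'c'  (+1)
  5. substitute 'a' -> 'e'  (+1)
  6. substitute 'l' -> 'i'  (+1)
  7. substitute 't' -> 'v'  (+1)
  8. substitute 'y' -> 'e'  (+1)
Total edit operations: 6
Edit distance = 6


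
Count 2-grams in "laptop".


Word: "laptop" (length 6)
Number of 2-grams = length - 2 + 1 = 6 - 2 + 1
= 5


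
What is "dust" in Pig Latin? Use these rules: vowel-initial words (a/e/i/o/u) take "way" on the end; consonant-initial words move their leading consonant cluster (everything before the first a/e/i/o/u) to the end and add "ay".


Word: "dust"
Starts with consonant(s) → move to end, add 'ay'
Consonant cluster: "d"
Pig Latin = "ustday"


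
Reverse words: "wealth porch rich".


Original: "wealth porch rich"
Words (1..n): wealth | porch | rich
Reversed (n..1): rich | porch | wealth
Result = "rich porch wealth"


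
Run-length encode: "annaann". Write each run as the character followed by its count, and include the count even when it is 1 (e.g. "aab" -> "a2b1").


String: "annaann"
Scanning for consecutive runs:
  'a' x 1
  'n' x 2
  'a' x 2
  'n' x 2
RLE = "a1n2a2n2"


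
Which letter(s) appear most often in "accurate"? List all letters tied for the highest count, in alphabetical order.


Word: "accurate"
Letter counts:
  'a': 2
  'c': 2
  'e': 1
  'r': 1
  't': 1
  'u': 1
Maximum count = 2
Most frequent = 'a', 'c' (2 times each)


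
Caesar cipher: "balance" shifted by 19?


Word: "balance"
Shift: 19
Each letter → (letter + shift) mod 26:
  'b' (1) + 19 = 20 → 'u'
  'a' (0) + 19 = 19 → 't'
  'l' (11) + 19 = 4 → 'e'
  'a' (0) + 19 = 19 → 't'
  'n' (13) + 19 = 6 → 'g'
  'c' (2) + 19 = 21 → 'v'
  'e' (4) + 19 = 23 → 'x'
Result = "utetgvx"


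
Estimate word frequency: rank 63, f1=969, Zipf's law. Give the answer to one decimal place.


Zipf's law: f(r) = f(1) / r
f(1) = 969
f(63) = 969 / 63
= 15.4 occurrences


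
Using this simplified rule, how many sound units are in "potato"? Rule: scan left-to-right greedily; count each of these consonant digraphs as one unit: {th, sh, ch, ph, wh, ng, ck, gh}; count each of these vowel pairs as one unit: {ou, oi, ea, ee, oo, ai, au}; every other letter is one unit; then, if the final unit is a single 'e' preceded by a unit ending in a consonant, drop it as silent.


Word: "potato" (6 letters)
Left-to-right scan:
  [1] 'p' (letter)
  [2] 'o' (letter)
  [3] 't' (letter)
  [4] 'a' (letter)
  [5] 't' (letter)
  [6] 'o' (letter)
Units from scan: 6
Sound units = 6 units


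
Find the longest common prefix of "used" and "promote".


Word 1: "used"
Word 2: "promote"
Comparing from start:
  Pos 0: 'u' != 'p' (stop)
LCP = "" (length 0)


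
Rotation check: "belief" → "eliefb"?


Word: "belief", Candidate: "eliefb"
Method: check if candidate is substring of word+word
"beliefbelief" contains "eliefb"? Yes
Is rotation = Yes


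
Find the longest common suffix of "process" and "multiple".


Word 1: "process"
Word 2: "multiple"
Comparing from end:
  Pos -1: 's' != 'e' (stop)
LCS = "" (length 0)


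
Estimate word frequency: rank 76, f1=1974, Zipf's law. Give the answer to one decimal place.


Zipf's law: f(r) = f(1) / r
f(1) = 1974
f(76) = 1974 / 76
= 26.0 occurrences


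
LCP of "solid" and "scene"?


Word 1: "solid"
Word 2: "scene"
Comparing from start:
  Pos 0: 's' == 's'
  Pos 1: 'o' != 'c' (stop)
LCP = "s" (length 1)


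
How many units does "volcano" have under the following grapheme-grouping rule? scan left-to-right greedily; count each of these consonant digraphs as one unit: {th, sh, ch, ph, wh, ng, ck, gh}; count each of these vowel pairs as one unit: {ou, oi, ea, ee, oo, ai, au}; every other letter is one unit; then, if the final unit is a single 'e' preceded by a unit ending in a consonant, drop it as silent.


Word: "volcano" (7 letters)
Left-to-right scan:
  [1] 'v' (letter)
  [2] 'o' (letter)
  [3] 'l' (letter)
  [4] 'c' (letter)
  [5] 'a' (letter)
  [6] 'n' (letter)
  [7] 'o' (letter)
Units from scan: 7
Sound units = 7 units


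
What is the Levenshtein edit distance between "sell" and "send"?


Word 1: "sell" (length 4)
Word 2: "send" (length 4)
One optimal edit sequence (insert/delete/substitute each cost 1):
  1. keep 's'
  2. keep 'e'
  3. substitute 'l' -> 'n'  (+1)
  4. substitute 'l' -> 'd'  (+1)
Total edit operations: 2
Edit distance = 2


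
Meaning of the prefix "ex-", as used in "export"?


Prefix: ex-
Example: export (ex- + port)
Meaning = out / former


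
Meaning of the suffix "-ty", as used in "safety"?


Suffix: -ty
As in: safety -> safe + -ty
Meaning = quality of


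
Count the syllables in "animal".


Word: "animal"
Syllable breakdown: an · i · mal
Counting: 3 parts
= 3 syllables


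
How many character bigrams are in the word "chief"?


Word: "chief" (length 5)
Number of 2-grams = length - 2 + 1 = 5 - 2 + 1
= 4


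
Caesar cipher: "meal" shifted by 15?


Word: "meal"
Shift: 15
Each letter → (letter + shift) mod 26:
  'm' (12) + 15 = 1 → 'b'
  'e' (4) + 15 = 19 → 't'
  'a' (0) + 15 = 15 → 'p'
  'l' (11) + 15 = 0 → 'a'
Result = "btpa"


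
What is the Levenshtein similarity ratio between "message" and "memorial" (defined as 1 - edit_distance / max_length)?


Word 1: "message" (length 7)
Word 2: "memorial" (length 8)
One optimal edit sequence:
  1. keep 'm'
  2. keep 'e'
  3. insert 'm'  (+1)
  4. substitute 's' -> 'o'  (+1)
  5. substitute 's' -> 'r'  (+1)
  6. substitute 'a' -> 'i'  (+1)
  7. substitute 'g' -> 'a'  (+1)
  8. substitute 'e' -> 'l'  (+1)
Edit distance = 6
Max length = max(7, 8) = 8
Similarity = 1 - 6/8
= 0.2500


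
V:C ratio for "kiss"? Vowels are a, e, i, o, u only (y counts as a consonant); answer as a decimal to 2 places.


Word: "kiss"
Vowels (a,e,i,o,u): 1
Consonants: 3
Ratio = 1/3
= 0.33


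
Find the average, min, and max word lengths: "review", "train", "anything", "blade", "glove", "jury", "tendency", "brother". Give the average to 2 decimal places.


Lengths: "review"=6, "train"=5, "anything"=8, "blade"=5, "glove"=5, "jury"=4, "tendency"=8, "brother"=7
Sum = 48, Count = 8
Average = 48/8 = 6.00
= avg=6.00, min=4, max=8


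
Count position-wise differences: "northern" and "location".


Comparing character by character (same length = 8):
  Pos 0: 'n' vs 'l' !=
  Pos 1: 'o' vs 'o' =
  Pos 2: 'r' vs 'c' !=
  Pos 3: 't' vs 'a' !=
  Pos 4: 'h' vs 't' !=
  Pos 5: 'e' vs 'i' !=
  Pos 6: 'r' vs 'o' !=
  Pos 7: 'n' vs 'n' =
Hamming distance = 6


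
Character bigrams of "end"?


Word: "end" (length 3)
Number of bigrams = 3 - 2 + 1 = 2
  Position 0: "en"
  Position 1: "nd"
Bigrams = "en", "nd"


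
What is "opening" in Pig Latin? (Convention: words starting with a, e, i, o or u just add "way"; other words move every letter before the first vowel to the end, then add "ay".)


Word: "opening"
Starts with vowel → add 'way'
Pig Latin = "openingway"


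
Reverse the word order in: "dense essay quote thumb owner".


Original: "dense essay quote thumb owner"
Words (1..n): dense | essay | quote | thumb | owner
Reversed (n..1): owner | thumb | quote | essay | dense
Result = "owner thumb quote essay dense"


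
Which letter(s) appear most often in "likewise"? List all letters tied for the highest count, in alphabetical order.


Word: "likewise"
Letter counts:
  'e': 2
  'i': 2
  'k': 1
  'l': 1
  's': 1
  'w': 1
Maximum count = 2
Most frequent = 'e', 'i' (2 times each)


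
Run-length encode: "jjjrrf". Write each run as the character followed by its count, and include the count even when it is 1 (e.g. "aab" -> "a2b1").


String: "jjjrrf"
Scanning for consecutive runs:
  'j' x 3
  'r' x 2
  'f' x 1
RLE = "j3r2f1"


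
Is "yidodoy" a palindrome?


Word: "yidodoy"
Reversed: "yododiy"
Forward == Backward? yidodoy != yododiy
Palindrome = No


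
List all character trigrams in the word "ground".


Word: "ground" (length 6)
Number of trigrams = 6 - 3 + 1 = 4
  Position 0: "gro"
  Position 1: "rou"
  Position 2: "oun"
  Position 3: "und"
Trigrams = "gro", "rou", "oun", "und"


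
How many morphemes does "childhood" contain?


Word: "childhood"
Morphemes: child | -hood
Each morpheme carries meaning
= 2 morphemes


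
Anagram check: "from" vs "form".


Word 1: "from" → sorted: fmor
Word 2: "form" → sorted: fmor
Same letters? fmor == fmor
Anagram = Yes


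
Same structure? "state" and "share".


Pattern of "state": [0, 1, 2, 1, 3]
Pattern of "share": [0, 1, 2, 3, 4]
Patterns do not match
Same pattern = No


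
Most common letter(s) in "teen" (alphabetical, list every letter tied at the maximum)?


Word: "teen"
Letter counts:
  'e': 2
  'n': 1
  't': 1
Maximum count = 2
Most frequent = 'e' (2 times each)


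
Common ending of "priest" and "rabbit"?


Word 1: "priest"
Word 2: "rabbit"
Comparing from end:
  Pos -1: 't' == 't'
  Pos -2: 's' != 'i' (stop)
LCS = "t" (length 1)


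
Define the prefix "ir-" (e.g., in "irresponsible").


Prefix: ir-
As in: irresponsible -> ir- + responsible
Meaning = not


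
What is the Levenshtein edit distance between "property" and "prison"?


Word 1: "property" (length 8)
Word 2: "prison" (length 6)
One optimal edit sequence (insert/delete/substitute each cost 1):
  1. keep 'p'
  2. keep 'r'
  3. delete 'o'  (+1)
  4. delete 'p'  (+1)
  5. substitute 'e' -> 'i'  (+1)
  6. substitute 'r' -> 's'  (+1)
  7. substitute 't' -> 'o'  (+1)
  8. substitute 'y' -> 'n'  (+1)
Total edit operations: 6
Edit distance = 6


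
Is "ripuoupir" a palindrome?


Word: "ripuoupir"
Reversed: "ripuoupir"
Forward == Backward? ripuoupir == ripuoupir
Palindrome = Yes


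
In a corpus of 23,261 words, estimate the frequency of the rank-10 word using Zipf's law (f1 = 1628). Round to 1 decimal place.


Zipf's law: f(r) = f(1) / r
f(1) = 1628
f(10) = 1628 / 10
= 162.8 occurrences


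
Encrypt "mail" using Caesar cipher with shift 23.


Word: "mail"
Shift: 23
Each letter → (letter + shift) mod 26:
  'm' (12) + 23 = 9 → 'j'
  'a' (0) + 23 = 23 → 'x'
  'i' (8) + 23 = 5 → 'f'
  'l' (11) + 23 = 8 → 'i'
Result = "jxfi"


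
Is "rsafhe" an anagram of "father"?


Word 1: "father" → sorted: aefhrt
Word 2: "rsafhe" → sorted: aefhrs
Same letters? aefhrt != aefhrs
Anagram = No


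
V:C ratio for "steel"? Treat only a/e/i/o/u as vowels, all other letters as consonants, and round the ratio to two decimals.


Word: "steel"
Vowels (a,e,i,o,u): 2
Consonants: 3
Ratio = 2/3
= 0.67


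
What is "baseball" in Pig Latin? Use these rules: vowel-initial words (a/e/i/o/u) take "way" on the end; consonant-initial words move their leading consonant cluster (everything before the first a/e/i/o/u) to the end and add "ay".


Word: "baseball"
Starts with consonant(s) → move to end, add 'ay'
Consonant cluster: "b"
Pig Latin = "aseballbay"


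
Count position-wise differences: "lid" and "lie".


Comparing character by character (same length = 3):
  Pos 0: 'l' vs 'l' =
  Pos 1: 'i' vs 'i' =
  Pos 2: 'd' vs 'e' !=
Hamming distance = 1


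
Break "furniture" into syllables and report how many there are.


Word: "furniture"
Syllable breakdown: fur | ni | ture
Counting: 3 parts
= 3 syllables


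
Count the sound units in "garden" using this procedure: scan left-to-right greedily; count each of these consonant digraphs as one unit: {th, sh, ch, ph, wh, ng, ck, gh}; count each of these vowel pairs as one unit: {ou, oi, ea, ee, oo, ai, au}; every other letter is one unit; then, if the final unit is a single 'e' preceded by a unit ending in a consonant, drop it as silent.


Word: "garden" (6 letters)
Left-to-right scan:
  [1] 'g' (letter)
  [2] 'a' (letter)
  [3] 'r' (letter)
  [4] 'd' (letter)
  [5] 'e' (letter)
  [6] 'n' (letter)
Units from scan: 6
Sound units = 6 units


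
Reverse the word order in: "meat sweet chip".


Original: "meat sweet chip"
Words (1..n): meat | sweet | chip
Reversed (n..1): chip | sweet | meat
Result = "chip sweet meat"


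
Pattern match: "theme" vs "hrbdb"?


Pattern of "theme": [0, 1, 2, 3, 2]
Pattern of "hrbdb": [0, 1, 2, 3, 2]
Patterns match
Same pattern = Yes


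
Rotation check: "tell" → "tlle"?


Word: "tell", Candidate: "tlle"
Method: check if candidate is substring of word+word
"telltell" contains "tlle"? No
Is rotation = No


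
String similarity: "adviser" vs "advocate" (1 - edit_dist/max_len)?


Word 1: "adviser" (length 7)
Word 2: "advocate" (length 8)
One optimal edit sequence:
  1. keep 'a'
  2. keep 'd'
  3. keep 'v'
  4. insert 'o'  (+1)
  5. substitute 'i' -> 'c'  (+1)
  6. substitute 's' -> 'a'  (+1)
  7. substitute 'e' -> 't'  (+1)
  8. substitute 'r' -> 'e'  (+1)
Edit distance = 5
Max length = max(7, 8) = 8
Similarity = 1 - 5/8
= 0.3750


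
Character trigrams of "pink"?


Word: "pink" (length 4)
Number of trigrams = 4 - 3 + 1 = 2
  Position 0: "pin"
  Position 1: "ink"
Trigrams = "pin", "ink"


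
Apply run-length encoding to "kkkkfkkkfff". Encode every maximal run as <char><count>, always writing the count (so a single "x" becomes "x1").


String: "kkkkfkkkfff"
Scanning for consecutive runs:
  'k' x 4
  'f' x 1
  'k' x 3
  'f' x 3
RLE = "k4f1k3f3"


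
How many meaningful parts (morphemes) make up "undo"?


Word: "undo"
Morphemes: un- | do
Each morpheme carries meaning
= 2 morphemes


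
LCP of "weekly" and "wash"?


Word 1: "weekly"
Word 2: "wash"
Comparing from start:
  Pos 0: 'w' == 'w'
  Pos 1: 'e' != 'a' (stop)
LCP = "w" (length 1)


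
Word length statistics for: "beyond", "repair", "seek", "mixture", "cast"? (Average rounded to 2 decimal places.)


Lengths: "beyond"=6, "repair"=6, "seek"=4, "mixture"=7, "cast"=4
Sum = 27, Count = 5
Average = 27/5 = 5.40
= avg=5.40, min=4, max=7


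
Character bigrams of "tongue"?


Word: "tongue" (length 6)
Number of bigrams = 6 - 2 + 1 = 5
  Position 0: "to"
  Position 1: "on"
  Position 2: "ng"
  Position 3: "gu"
  Position 4: "ue"
Bigrams = "to", "on", "ng", "gu", "ue"


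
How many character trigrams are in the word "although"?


Word: "although" (length 8)
Number of 3-grams = length - 3 + 1 = 8 - 3 + 1
= 6


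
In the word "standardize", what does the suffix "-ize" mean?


Suffix: -ize
Example: standardize = standard + -ize
Meaning = to make


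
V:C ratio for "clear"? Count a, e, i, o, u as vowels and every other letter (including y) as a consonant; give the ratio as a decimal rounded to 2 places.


Word: "clear"
Vowels (a,e,i,o,u): 2
Consonants: 3
Ratio = 2/3
= 0.67


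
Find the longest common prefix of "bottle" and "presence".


Word 1: "bottle"
Word 2: "presence"
Comparing from start:
  Pos 0: 'b' != 'p' (stop)
LCP = "" (length 0)


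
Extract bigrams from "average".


Word: "average" (length 7)
Number of bigrams = 7 - 2 + 1 = 6
  Position 0: "av"
  Position 1: "ve"
  Position 2: "er"
  Position 3: "ra"
  Position 4: "ag"
  Position 5: "ge"
Bigrams = "av", "ve", "er", "ra", "ag", "ge"
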